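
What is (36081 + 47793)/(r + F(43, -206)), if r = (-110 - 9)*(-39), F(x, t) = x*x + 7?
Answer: 83874/6497 ≈ 12.910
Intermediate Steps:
F(x, t) = 7 + x**2 (F(x, t) = x**2 + 7 = 7 + x**2)
r = 4641 (r = -119*(-39) = 4641)
(36081 + 47793)/(r + F(43, -206)) = (36081 + 47793)/(4641 + (7 + 43**2)) = 83874/(4641 + (7 + 1849)) = 83874/(4641 + 1856) = 83874/6497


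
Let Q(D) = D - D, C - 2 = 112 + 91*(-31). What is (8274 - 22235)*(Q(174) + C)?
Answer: 37792427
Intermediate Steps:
C = -2707 (C = 2 + (112 + 91*(-31)) = 2 + (112 - 2821) = 2 - 2709 = -2707)
Q(D) = 0
(8274 - 22235)*(Q(174) + C) = (8274 - 22235)*(0 - 2707) = -13961*(-2707) = 37792427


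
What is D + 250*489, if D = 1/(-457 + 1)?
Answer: 55745999/456 ≈ 1.2225e+5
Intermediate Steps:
D = -1/456 (D = 1/(-456) = -1/456 ≈ -0.0021930)
D + 250*489 = -1/456 + 250*489 = -1/456 + 122250 = 55745999/456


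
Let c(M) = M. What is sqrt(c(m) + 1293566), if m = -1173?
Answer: sqrt(1292393) ≈ 1136.8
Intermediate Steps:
sqrt(c(m) + 1293566) = sqrt(-1173 + 1293566) = sqrt(1292393)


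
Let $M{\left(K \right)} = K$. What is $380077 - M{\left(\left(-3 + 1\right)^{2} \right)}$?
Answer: $380073$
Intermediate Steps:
$380077 - M{\left(\left(-3 + 1\right)^{2} \right)} = 380077 - \left(-3 + 1\right)^{2} = 380077 - \left(-2\right)^{2} = 380077 - 4 = 380073$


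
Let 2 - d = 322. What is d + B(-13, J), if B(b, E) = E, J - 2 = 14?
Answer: -304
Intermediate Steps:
d = -320 (d = 2 - 1*322 = 2 - 322 = -320)
J = 16 (J = 2 + 14 = 16)
d + B(-13, J) = -320 + 16 = -304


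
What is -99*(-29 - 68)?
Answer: 9603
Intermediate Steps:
-99*(-29 - 68) = -99*(-97) = 9603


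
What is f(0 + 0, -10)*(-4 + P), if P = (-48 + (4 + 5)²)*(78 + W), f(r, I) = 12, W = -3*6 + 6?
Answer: 26088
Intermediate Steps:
W = -12 (W = -18 + 6 = -12)
P = 2178 (P = (-48 + (4 + 5)²)*(78 - 12) = (-48 + 9²)*66 = (-48 + 81)*66 = 33*66 = 2178)
f(0 + 0, -10)*(-4 + P) = 12*(-4 + 2178) = 12*2174 = 26088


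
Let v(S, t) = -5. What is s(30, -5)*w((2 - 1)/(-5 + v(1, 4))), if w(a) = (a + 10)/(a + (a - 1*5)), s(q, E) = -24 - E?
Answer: 1881/52 ≈ 36.173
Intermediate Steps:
w(a) = (10 + a)/(-5 + 2*a) (w(a) = (10 + a)/(a + (a - 5)) = (10 + a)/(a + (-5 + a)) = (10 + a)/(-5 + 2*a))
s(30, -5)*w((2 - 1)/(-5 + v(1, 4))) = (-24 - 1*(-5))*((10 + (2 - 1)/(-5 - 5))/(-5 + 2*((2 - 1)/(-5 - 5)))) = (-24 + 5)*((10 + 1/(-10))/(-5 + 2*(1/(-10)))) = -19*(10 + 1*(-⅒))/(-5 + 2*(1*(-⅒))) = -19*(10 - ⅒)/(-5 + 2*(-⅒)) = -19*99/((-5 - ⅕)*10) = -19*99/((-26/5)*10) = -(-95)*99/(26*10) = -19*(-99/52) = 1881/52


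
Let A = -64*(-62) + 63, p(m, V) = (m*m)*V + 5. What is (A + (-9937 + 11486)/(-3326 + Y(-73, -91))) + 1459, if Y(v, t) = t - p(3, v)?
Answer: 15178301/2765 ≈ 5489.4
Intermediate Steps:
p(m, V) = 5 + V*m**2 (p(m, V) = m**2*V + 5 = V*m**2 + 5 = 5 + V*m**2)
A = 4031 (A = 3968 + 63 = 4031)
Y(v, t) = -5 + t - 9*v (Y(v, t) = t - (5 + v*3**2) = t - (5 + v*9) = t - (5 + 9*v) = t + (-5 - 9*v) = -5 + t - 9*v)
(A + (-9937 + 11486)/(-3326 + Y(-73, -91))) + 1459 = (4031 + (-9937 + 11486)/(-3326 + (-5 - 91 - 9*(-73)))) + 1459 = (4031 + 1549/(-3326 + (-5 - 91 + 657))) + 1459 = (4031 + 1549/(-3326 + 561)) + 1459 = (4031 + 1549/(-2765)) + 1459 = (4031 + 1549*(-1/2765)) + 1459 = (4031 - 1549/2765) + 1459 = 11144166/2765 + 1459 = 15178301/2765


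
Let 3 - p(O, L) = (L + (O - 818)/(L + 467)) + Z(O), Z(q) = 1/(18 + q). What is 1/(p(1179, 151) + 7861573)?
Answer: 246582/1938485755105 ≈ 1.2720e-7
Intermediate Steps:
p(O, L) = 3 - L - 1/(18 + O) - (-818 + O)/(467 + L) (p(O, L) = 3 - ((L + (O - 818)/(L + 467)) + 1/(18 + O)) = 3 - ((L + (-818 + O)/(467 + L)) + 1/(18 + O)) = 3 - (L + 1/(18 + O) + (-818 + O)/(467 + L)) = 3 + (-L - 1/(18 + O) - (-818 + O)/(467 + L)) = 3 - L - 1/(18 + O) - (-818 + O)/(467 + L))
1/(p(1179, 151) + 7861573) = 1/((-467 - 1*151 - (18 + 1179)*(-2219 + 1179 + 151² + 464*151))/((18 + 1179)*(467 + 151)) + 7861573) = 1/((-467 - 151 - 1*1197*(-2219 + 1179 + 22801 + 70064))/(1197*618) + 7861573) = 1/((1/1197)*(1/618)*(-467 - 151 - 1*1197*91825) + 7861573) = 1/((1/1197)*(1/618)*(-467 - 151 - 109914525) + 7861573) = 1/((1/1197)*(1/618)*(-109915143) + 7861573) = 1/(-36638381/246582 + 7861573) = 1/(1938485755105/246582) = 246582/1938485755105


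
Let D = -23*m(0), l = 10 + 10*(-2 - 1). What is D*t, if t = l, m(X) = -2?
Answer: -920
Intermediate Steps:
l = -20 (l = 10 + 10*(-3) = 10 - 30 = -20)
t = -20
D = 46 (D = -23*(-2) = 46)
D*t = 46*(-20) = -920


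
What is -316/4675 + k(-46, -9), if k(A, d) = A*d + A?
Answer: 1720084/4675 ≈ 367.93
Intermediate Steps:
k(A, d) = A + A*d
-316/4675 + k(-46, -9) = -316/4675 - 46*(1 - 9) = -316*1/4675 - 46*(-8) = -316/4675 + 368 = 1720084/4675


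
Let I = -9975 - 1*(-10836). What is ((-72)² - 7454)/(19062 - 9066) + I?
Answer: 4302143/4998 ≈ 860.77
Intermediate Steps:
I = 861 (I = -9975 + 10836 = 861)
((-72)² - 7454)/(19062 - 9066) + I = ((-72)² - 7454)/(19062 - 9066) + 861 = (5184 - 7454)/9996 + 861 = -2270*1/9996 + 861 = -1135/4998 + 861 = 4302143/4998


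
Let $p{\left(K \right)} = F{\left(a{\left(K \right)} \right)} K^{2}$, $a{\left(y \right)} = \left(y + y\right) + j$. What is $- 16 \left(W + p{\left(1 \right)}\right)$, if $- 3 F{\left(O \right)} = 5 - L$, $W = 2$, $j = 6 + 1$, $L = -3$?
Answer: $\frac{32}{3} \approx 10.667$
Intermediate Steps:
$j = 7$
$a{\left(y \right)} = 7 + 2 y$ ($a{\left(y \right)} = \left(y + y\right) + 7 = 2 y + 7 = 7 + 2 y$)
$F{\left(O \right)} = - \frac{8}{3}$ ($F{\left(O \right)} = - \frac{5 - -3}{3} = - \frac{5 + 3}{3} = \left(- \frac{1}{3}\right) 8 = - \frac{8}{3}$)
$p{\left(K \right)} = - \frac{8 K^{2}}{3}$
$- 16 \left(W + p{\left(1 \right)}\right) = - 16 \left(2 - \frac{8 \cdot 1^{2}}{3}\right) = - 16 \left(2 - \frac{8}{3}\right) = \left(-16\right) \left(- \frac{2}{3}\right) = \frac{32}{3}$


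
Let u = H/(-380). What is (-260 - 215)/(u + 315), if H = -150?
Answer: -3610/2397 ≈ -1.5061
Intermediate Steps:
u = 15/38 (u = -150/(-380) = -150*(-1/380) = 15/38 ≈ 0.39474)
(-260 - 215)/(u + 315) = (-260 - 215)/(15/38 + 315) = -475/11985/38 = -475*38/11985 = -3610/2397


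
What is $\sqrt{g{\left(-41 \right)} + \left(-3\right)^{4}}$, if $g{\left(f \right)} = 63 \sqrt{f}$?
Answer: $3 \sqrt{9 + 7 i \sqrt{41}} \approx 15.692 + 12.854 i$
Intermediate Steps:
$\sqrt{g{\left(-41 \right)} + \left(-3\right)^{4}} = \sqrt{63 \sqrt{-41} + \left(-3\right)^{4}} = \sqrt{63 i \sqrt{41} + 81} = \sqrt{81 + 63 i \sqrt{41}}$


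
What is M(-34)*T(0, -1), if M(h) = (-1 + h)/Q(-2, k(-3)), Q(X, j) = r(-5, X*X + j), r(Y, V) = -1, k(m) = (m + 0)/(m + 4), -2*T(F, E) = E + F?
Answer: 35/2 ≈ 17.500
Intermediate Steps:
T(F, E) = -E/2 - F/2 (T(F, E) = -(E + F)/2 = -E/2 - F/2)
k(m) = m/(4 + m)
Q(X, j) = -1
M(h) = 1 - h (M(h) = (-1 + h)/(-1) = (-1 + h)*(-1) = 1 - h)
M(-34)*T(0, -1) = (1 - 1*(-34))*(-½*(-1) - ½*0) = (1 + 34)*(½ + 0) = 35*(½) = 35/2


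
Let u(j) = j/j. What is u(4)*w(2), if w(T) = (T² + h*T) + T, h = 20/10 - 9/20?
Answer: 91/10 ≈ 9.1000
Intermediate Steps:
h = 31/20 (h = 20*(⅒) - 9*1/20 = 2 - 9/20 = 31/20 ≈ 1.5500)
w(T) = T² + 51*T/20 (w(T) = (T² + 31*T/20) + T = T² + 51*T/20)
u(j) = 1
u(4)*w(2) = 1*((1/20)*2*(51 + 20*2)) = 1*((1/20)*2*(51 + 40)) = 1*((1/20)*2*91) = 1*(91/10) = 91/10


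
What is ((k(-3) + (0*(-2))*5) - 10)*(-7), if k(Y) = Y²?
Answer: 7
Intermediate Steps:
((k(-3) + (0*(-2))*5) - 10)*(-7) = (((-3)² + (0*(-2))*5) - 10)*(-7) = ((9 + 0*5) - 10)*(-7) = ((9 + 0) - 10)*(-7) = (9 - 10)*(-7) = -1*(-7) = 7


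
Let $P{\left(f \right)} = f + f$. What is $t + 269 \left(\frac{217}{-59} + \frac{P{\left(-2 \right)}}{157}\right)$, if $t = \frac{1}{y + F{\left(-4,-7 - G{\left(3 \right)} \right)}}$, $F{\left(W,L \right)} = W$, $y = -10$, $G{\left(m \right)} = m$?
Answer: $- \frac{129201893}{129682} \approx -996.3$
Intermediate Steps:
$P{\left(f \right)} = 2 f$
$t = - \frac{1}{14}$ ($t = \frac{1}{-10 - 4} = \frac{1}{-14} = - \frac{1}{14} \approx -0.071429$)
$t + 269 \left(\frac{217}{-59} + \frac{P{\left(-2 \right)}}{157}\right) = - \frac{1}{14} + 269 \left(\frac{217}{-59} + \frac{2 \left(-2\right)}{157}\right) = - \frac{1}{14} + 269 \left(217 \left(- \frac{1}{59}\right) - \frac{4}{157}\right) = - \frac{1}{14} + 269 \left(- \frac{217}{59} - \frac{4}{157}\right) = - \frac{1}{14} + 269 \left(- \frac{34305}{9263}\right) = - \frac{1}{14} - \frac{9228045}{9263} = - \frac{129201893}{129682}$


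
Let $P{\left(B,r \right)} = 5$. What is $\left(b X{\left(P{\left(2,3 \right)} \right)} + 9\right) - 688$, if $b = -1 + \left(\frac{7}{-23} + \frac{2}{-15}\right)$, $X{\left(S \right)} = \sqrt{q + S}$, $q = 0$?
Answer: $-679 - \frac{496 \sqrt{5}}{345} \approx -682.21$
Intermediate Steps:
$X{\left(S \right)} = \sqrt{S}$ ($X{\left(S \right)} = \sqrt{0 + S} = \sqrt{S}$)
$b = - \frac{496}{345}$ ($b = -1 + \left(7 \left(- \frac{1}{23}\right) + 2 \left(- \frac{1}{15}\right)\right) = -1 - \frac{151}{345} = - \frac{496}{345} \approx -1.4377$)
$\left(b X{\left(P{\left(2,3 \right)} \right)} + 9\right) - 688 = \left(- \frac{496 \sqrt{5}}{345} + 9\right) - 688 = \left(9 - \frac{496 \sqrt{5}}{345}\right) - 688 = -679 - \frac{496 \sqrt{5}}{345}$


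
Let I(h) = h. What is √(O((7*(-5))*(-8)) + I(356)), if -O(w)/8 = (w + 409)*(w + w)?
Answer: 2*I*√771591 ≈ 1756.8*I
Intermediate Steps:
O(w) = -16*w*(409 + w) (O(w) = -8*(w + 409)*(w + w) = -8*(409 + w)*2*w = -16*w*(409 + w))
√(O((7*(-5))*(-8)) + I(356)) = √(-16*(7*(-5))*(-8)*(409 + (7*(-5))*(-8)) + 356) = √(-16*(-35*(-8))*(409 - 35*(-8)) + 356) = √(-16*280*(409 + 280) + 356) = √(-16*280*689 + 356) = √(-3086720 + 356) = √(-3086364) = 2*I*√771591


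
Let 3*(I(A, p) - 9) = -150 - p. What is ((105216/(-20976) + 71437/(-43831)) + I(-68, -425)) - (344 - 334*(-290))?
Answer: -5580176449133/57462441 ≈ -97110.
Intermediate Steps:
I(A, p) = -41 - p/3 (I(A, p) = 9 + (-150 - p)/3 = 9 + (-50 - p/3) = -41 - p/3)
((105216/(-20976) + 71437/(-43831)) + I(-68, -425)) - (344 - 334*(-290)) = ((105216/(-20976) + 71437/(-43831)) + (-41 - ⅓*(-425))) - (344 - 334*(-290)) = ((105216*(-1/20976) + 71437*(-1/43831)) + (-41 + 425/3)) - (344 + 96860) = ((-2192/437 - 71437/43831) + 302/3) - 1*97204 = (-127295521/19154147 + 302/3) - 97204 = 5402665831/57462441 - 97204 = -5580176449133/57462441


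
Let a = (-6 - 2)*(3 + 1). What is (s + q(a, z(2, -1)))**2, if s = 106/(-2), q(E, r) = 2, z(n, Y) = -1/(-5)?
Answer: 2601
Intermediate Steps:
a = -32 (a = -8*4 = -32)
z(n, Y) = 1/5 (z(n, Y) = -1*(-1/5) = 1/5)
s = -53 (s = 106*(-1/2) = -53)
(s + q(a, z(2, -1)))**2 = (-53 + 2)**2 = (-51)**2 = 2601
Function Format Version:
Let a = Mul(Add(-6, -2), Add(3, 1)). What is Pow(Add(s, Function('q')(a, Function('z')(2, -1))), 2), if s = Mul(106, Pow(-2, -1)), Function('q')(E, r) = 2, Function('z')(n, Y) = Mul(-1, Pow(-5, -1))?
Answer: 2601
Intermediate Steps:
a = -32 (a = Mul(-8, 4) = -32)
Function('z')(n, Y) = Rational(1, 5) (Function('z')(n, Y) = Mul(-1, Rational(-1, 5)) = Rational(1, 5))
s = -53 (s = Mul(106, Rational(-1, 2)) = -53)
Pow(Add(s, Function('q')(a, Function('z')(2, -1))), 2) = Pow(Add(-53, 2), 2) = Pow(-51, 2) = 2601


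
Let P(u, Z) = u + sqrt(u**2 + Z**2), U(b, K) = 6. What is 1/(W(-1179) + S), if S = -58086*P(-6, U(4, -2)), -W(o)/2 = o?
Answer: -19493/6656346702 - 3227*sqrt(2)/1109391117 ≈ -7.0422e-6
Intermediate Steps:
W(o) = -2*o
P(u, Z) = u + sqrt(Z**2 + u**2)
S = 348516 - 348516*sqrt(2) (S = -58086*(-6 + sqrt(6**2 + (-6)**2)) = -58086*(-6 + sqrt(36 + 36)) = -58086*(-6 + sqrt(72)) = -58086*(-6 + 6*sqrt(2)) = 348516 - 348516*sqrt(2) ≈ -1.4436e+5)
1/(W(-1179) + S) = 1/(-2*(-1179) + (348516 - 348516*sqrt(2))) = 1/(2358 + (348516 - 348516*sqrt(2))) = 1/(350874 - 348516*sqrt(2))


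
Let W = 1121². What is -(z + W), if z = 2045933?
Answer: -3302574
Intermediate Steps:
W = 1256641
-(z + W) = -(2045933 + 1256641) = -1*3302574 = -3302574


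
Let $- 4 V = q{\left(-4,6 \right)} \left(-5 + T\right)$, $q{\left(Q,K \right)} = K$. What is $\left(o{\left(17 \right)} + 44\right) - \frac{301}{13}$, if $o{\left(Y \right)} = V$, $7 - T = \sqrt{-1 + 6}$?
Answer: $\frac{232}{13} + \frac{3 \sqrt{5}}{2} \approx 21.2$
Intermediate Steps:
$T = 7 - \sqrt{5}$ ($T = 7 - \sqrt{-1 + 6} = 7 - \sqrt{5} \approx 4.7639$)
$V = -3 + \frac{3 \sqrt{5}}{2}$ ($V = - \frac{6 \left(-5 + \left(7 - \sqrt{5}\right)\right)}{4} = - \frac{6 \left(2 - \sqrt{5}\right)}{4} = - \frac{12 - 6 \sqrt{5}}{4} = -3 + \frac{3 \sqrt{5}}{2} \approx 0.3541$)
$o{\left(Y \right)} = -3 + \frac{3 \sqrt{5}}{2}$
$\left(o{\left(17 \right)} + 44\right) - \frac{301}{13} = \left(\left(-3 + \frac{3 \sqrt{5}}{2}\right) + 44\right) - \frac{301}{13} = \left(41 + \frac{3 \sqrt{5}}{2}\right) - \frac{301}{13} = \frac{232}{13} + \frac{3 \sqrt{5}}{2}$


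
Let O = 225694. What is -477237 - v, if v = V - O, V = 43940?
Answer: -295483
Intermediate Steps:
v = -181754 (v = 43940 - 1*225694 = 43940 - 225694 = -181754)
-477237 - v = -477237 - 1*(-181754) = -477237 + 181754 = -295483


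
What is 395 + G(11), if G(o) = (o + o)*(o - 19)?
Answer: 219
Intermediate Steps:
G(o) = 2*o*(-19 + o) (G(o) = (2*o)*(-19 + o) = 2*o*(-19 + o))
395 + G(11) = 395 + 2*11*(-19 + 11) = 395 + 2*11*(-8) = 395 - 176 = 219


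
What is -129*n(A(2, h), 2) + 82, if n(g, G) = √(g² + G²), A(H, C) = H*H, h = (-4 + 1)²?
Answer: 82 - 258*√5 ≈ -494.91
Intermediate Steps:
h = 9 (h = (-3)² = 9)
A(H, C) = H²
n(g, G) = √(G² + g²)
-129*n(A(2, h), 2) + 82 = -129*√(2² + (2²)²) + 82 = -129*√(4 + 4²) + 82 = -129*√(4 + 16) + 82 = -258*√5 + 82 = 82 - 258*√5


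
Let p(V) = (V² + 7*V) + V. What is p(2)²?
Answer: 400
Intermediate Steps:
p(V) = V² + 8*V
p(2)² = (2*(8 + 2))² = (2*10)² = 20² = 400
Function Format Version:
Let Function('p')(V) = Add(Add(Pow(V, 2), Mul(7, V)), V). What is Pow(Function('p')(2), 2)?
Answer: 400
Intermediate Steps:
Function('p')(V) = Add(Pow(V, 2), Mul(8, V))
Pow(Function('p')(2), 2) = Pow(Mul(2, Add(8, 2)), 2) = Pow(Mul(2, 10), 2) = Pow(20, 2) = 400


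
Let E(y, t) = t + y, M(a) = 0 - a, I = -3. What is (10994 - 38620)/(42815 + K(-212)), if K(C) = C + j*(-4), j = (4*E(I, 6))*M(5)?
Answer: -27626/42843 ≈ -0.64482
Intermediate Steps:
M(a) = -a
j = -60 (j = (4*(6 - 3))*(-1*5) = (4*3)*(-5) = 12*(-5) = -60)
K(C) = 240 + C (K(C) = C - 60*(-4) = C + 240 = 240 + C)
(10994 - 38620)/(42815 + K(-212)) = (10994 - 38620)/(42815 + (240 - 212)) = -27626/(42815 + 28) = -27626/42843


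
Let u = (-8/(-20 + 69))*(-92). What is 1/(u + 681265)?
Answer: 49/33382721 ≈ 1.4678e-6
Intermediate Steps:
u = 736/49 (u = (-8/49)*(-92) = ((1/49)*(-8))*(-92) = -8/49*(-92) = 736/49 ≈ 15.020)
1/(u + 681265) = 1/(736/49 + 681265) = 1/(33382721/49) = 49/33382721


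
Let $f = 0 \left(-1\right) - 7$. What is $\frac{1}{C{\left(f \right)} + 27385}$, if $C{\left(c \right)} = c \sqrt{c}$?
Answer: $\frac{27385}{749938568} + \frac{7 i \sqrt{7}}{749938568} \approx 3.6516 \cdot 10^{-5} + 2.4696 \cdot 10^{-8} i$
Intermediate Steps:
$f = -7$ ($f = 0 - 7 = -7$)
$C{\left(c \right)} = c^{\frac{3}{2}}$
$\frac{1}{C{\left(f \right)} + 27385} = \frac{1}{\left(-7\right)^{\frac{3}{2}} + 27385} = \frac{1}{- 7 i \sqrt{7} + 27385} = \frac{1}{27385 - 7 i \sqrt{7}}$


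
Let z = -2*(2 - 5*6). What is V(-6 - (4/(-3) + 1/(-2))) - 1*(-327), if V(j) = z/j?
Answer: 7839/25 ≈ 313.56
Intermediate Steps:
z = 56 (z = -2*(2 - 30) = -2*(-28) = 56)
V(j) = 56/j
V(-6 - (4/(-3) + 1/(-2))) - 1*(-327) = 56/(-6 - (4/(-3) + 1/(-2))) - 1*(-327) = 56/(-6 - (4*(-⅓) + 1*(-½))) + 327 = 56/(-6 - (-4/3 - ½)) + 327 = 56/(-6 - 1*(-11/6)) + 327 = 56/(-6 + 11/6) + 327 = 56/(-25/6) + 327 = 56*(-6/25) + 327 = -336/25 + 327 = 7839/25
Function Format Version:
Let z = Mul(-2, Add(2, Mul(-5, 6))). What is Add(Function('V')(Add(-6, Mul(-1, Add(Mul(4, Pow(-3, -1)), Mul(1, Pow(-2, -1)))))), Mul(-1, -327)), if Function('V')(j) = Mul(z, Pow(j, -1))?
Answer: Rational(7839, 25) ≈ 313.56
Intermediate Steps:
z = 56 (z = Mul(-2, Add(2, -30)) = Mul(-2, -28) = 56)
Function('V')(j) = Mul(56, Pow(j, -1))
Add(Function('V')(Add(-6, Mul(-1, Add(Mul(4, Pow(-3, -1)), Mul(1, Pow(-2, -1)))))), Mul(-1, -327)) = Add(Mul(56, Pow(Add(-6, Mul(-1, Add(Mul(4, Pow(-3, -1)), Mul(1, Pow(-2, -1))))), -1)), Mul(-1, -327)) = Add(Mul(56, Pow(Add(-6, Mul(-1, Add(Mul(4, Rational(-1, 3)), Mul(1, Rational(-1, 2))))), -1)), 327) = Add(Mul(56, Pow(Add(-6, Mul(-1, Add(Rational(-4, 3), Rational(-1, 2)))), -1)), 327) = Add(Mul(56, Pow(Add(-6, Mul(-1, Rational(-11, 6))), -1)), 327) = Add(Mul(56, Pow(Add(-6, Rational(11, 6)), -1)), 327) = Add(Mul(56, Pow(Rational(-25, 6), -1)), 327) = Add(Mul(56, Rational(-6, 25)), 327) = Add(Rational(-336, 25), 327) = Rational(7839, 25)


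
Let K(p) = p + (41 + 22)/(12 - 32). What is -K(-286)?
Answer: 5783/20 ≈ 289.15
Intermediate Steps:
K(p) = -63/20 + p (K(p) = p + 63/(-20) = p + 63*(-1/20) = p - 63/20 = -63/20 + p)
-K(-286) = -(-63/20 - 286) = -1*(-5783/20) = 5783/20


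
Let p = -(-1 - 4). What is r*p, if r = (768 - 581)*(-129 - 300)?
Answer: -401115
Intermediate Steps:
p = 5 (p = -1*(-5) = 5)
r = -80223 (r = 187*(-429) = -80223)
r*p = -80223*5 = -401115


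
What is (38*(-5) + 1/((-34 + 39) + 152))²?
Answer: 889769241/24649 ≈ 36098.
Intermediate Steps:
(38*(-5) + 1/((-34 + 39) + 152))² = (-190 + 1/(5 + 152))² = (-190 + 1/157)² = (-29829/157)² = 889769241/24649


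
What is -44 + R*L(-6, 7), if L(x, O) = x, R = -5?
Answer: -14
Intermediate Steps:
-44 + R*L(-6, 7) = -44 - 5*(-6) = -44 + 30 = -14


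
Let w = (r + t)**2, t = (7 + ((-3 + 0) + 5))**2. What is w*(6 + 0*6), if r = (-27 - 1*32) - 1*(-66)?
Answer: 46464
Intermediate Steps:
t = 81 (t = (7 + (-3 + 5))**2 = (7 + 2)**2 = 9**2 = 81)
r = 7 (r = (-27 - 32) + 66 = -59 + 66 = 7)
w = 7744 (w = (7 + 81)**2 = 88**2 = 7744)
w*(6 + 0*6) = 7744*(6 + 0*6) = 7744*(6 + 0) = 7744*6 = 46464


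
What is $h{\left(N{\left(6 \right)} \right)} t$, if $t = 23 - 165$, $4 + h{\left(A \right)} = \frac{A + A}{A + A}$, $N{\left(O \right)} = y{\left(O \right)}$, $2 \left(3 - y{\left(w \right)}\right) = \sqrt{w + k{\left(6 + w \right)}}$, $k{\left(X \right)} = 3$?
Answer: $426$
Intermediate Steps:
$y{\left(w \right)} = 3 - \frac{\sqrt{3 + w}}{2}$ ($y{\left(w \right)} = 3 - \frac{\sqrt{w + 3}}{2} = 3 - \frac{\sqrt{3 + w}}{2}$)
$N{\left(O \right)} = 3 - \frac{\sqrt{3 + O}}{2}$
$h{\left(A \right)} = -3$ ($h{\left(A \right)} = -4 + \frac{A + A}{A + A} = -4 + \frac{2 A}{2 A} = -4 + 2 A \frac{1}{2 A} = -4 + 1 = -3$)
$t = -142$ ($t = 23 - 165 = -142$)
$h{\left(N{\left(6 \right)} \right)} t = \left(-3\right) \left(-142\right) = 426$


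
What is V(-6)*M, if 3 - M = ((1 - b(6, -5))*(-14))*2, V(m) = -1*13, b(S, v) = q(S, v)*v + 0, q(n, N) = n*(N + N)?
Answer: 108797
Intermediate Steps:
q(n, N) = 2*N*n (q(n, N) = n*(2*N) = 2*N*n)
b(S, v) = 2*S*v² (b(S, v) = (2*v*S)*v + 0 = (2*S*v)*v + 0 = 2*S*v² + 0 = 2*S*v²)
V(m) = -13
M = -8369 (M = 3 - (1 - 2*6*(-5)²)*(-14)*2 = 3 - (1 - 2*6*25)*(-14)*2 = 3 - (1 - 1*300)*(-14)*2 = 3 - (1 - 300)*(-14)*2 = 3 - (-299*(-14))*2 = 3 - 4186*2 = 3 - 1*8372 = 3 - 8372 = -8369)
V(-6)*M = -13*(-8369) = 108797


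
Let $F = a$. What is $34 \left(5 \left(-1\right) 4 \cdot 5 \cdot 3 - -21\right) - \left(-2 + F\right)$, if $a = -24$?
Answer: $-9460$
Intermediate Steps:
$F = -24$
$34 \left(5 \left(-1\right) 4 \cdot 5 \cdot 3 - -21\right) - \left(-2 + F\right) = 34 \left(5 \left(-1\right) 4 \cdot 5 \cdot 3 - -21\right) + \left(2 - -24\right) = 34 \left(- 5 \cdot 20 \cdot 3 + 21\right) + \left(2 + 24\right) = 34 \left(\left(-5\right) 60 + 21\right) + 26 = 34 \left(-300 + 21\right) + 26 = 34 \left(-279\right) + 26 = -9486 + 26 = -9460$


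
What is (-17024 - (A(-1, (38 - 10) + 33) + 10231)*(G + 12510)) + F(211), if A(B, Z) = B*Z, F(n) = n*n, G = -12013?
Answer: -5026993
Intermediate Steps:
F(n) = n²
(-17024 - (A(-1, (38 - 10) + 33) + 10231)*(G + 12510)) + F(211) = (-17024 - (-((38 - 10) + 33) + 10231)*(-12013 + 12510)) + 211² = (-17024 - (-(28 + 33) + 10231)*497) + 44521 = (-17024 - (-1*61 + 10231)*497) + 44521 = (-17024 - (-61 + 10231)*497) + 44521 = (-17024 - 10170*497) + 44521 = (-17024 - 1*5054490) + 44521 = (-17024 - 5054490) + 44521 = -5071514 + 44521 = -5026993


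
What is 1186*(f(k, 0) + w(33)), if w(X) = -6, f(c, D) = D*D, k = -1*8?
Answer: -7116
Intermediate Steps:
k = -8
f(c, D) = D²
1186*(f(k, 0) + w(33)) = 1186*(0² - 6) = 1186*(0 - 6) = 1186*(-6) = -7116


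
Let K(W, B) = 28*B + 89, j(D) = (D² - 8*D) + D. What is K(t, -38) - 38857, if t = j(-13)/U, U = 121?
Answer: -39832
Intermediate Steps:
j(D) = D² - 7*D
t = 260/121 (t = -13*(-7 - 13)/121 = -13*(-20)*(1/121) = 260*(1/121) = 260/121 ≈ 2.1488)
K(W, B) = 89 + 28*B
K(t, -38) - 38857 = (89 + 28*(-38)) - 38857 = (89 - 1064) - 38857 = -975 - 38857 = -39832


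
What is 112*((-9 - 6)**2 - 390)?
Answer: -18480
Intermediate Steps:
112*((-9 - 6)**2 - 390) = 112*((-15)**2 - 390) = 112*(225 - 390) = 112*(-165) = -18480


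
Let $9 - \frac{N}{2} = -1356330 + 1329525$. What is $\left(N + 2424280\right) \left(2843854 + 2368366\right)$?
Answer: $12915401635760$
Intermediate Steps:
$N = 53628$ ($N = 18 - 2 \left(-1356330 + 1329525\right) = 18 - -53610 = 18 + 53610 = 53628$)
$\left(N + 2424280\right) \left(2843854 + 2368366\right) = \left(53628 + 2424280\right) \left(2843854 + 2368366\right) = 2477908 \cdot 5212220 = 12915401635760$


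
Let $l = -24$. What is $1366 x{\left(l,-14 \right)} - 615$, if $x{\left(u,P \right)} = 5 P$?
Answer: $-96235$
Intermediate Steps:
$1366 x{\left(l,-14 \right)} - 615 = 1366 \cdot 5 \left(-14\right) - 615 = 1366 \left(-70\right) - 615 = -95620 - 615 = -96235$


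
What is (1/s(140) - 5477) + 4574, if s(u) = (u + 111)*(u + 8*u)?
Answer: -285582779/316260 ≈ -903.00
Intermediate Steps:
s(u) = 9*u*(111 + u) (s(u) = (111 + u)*(9*u) = 9*u*(111 + u))
(1/s(140) - 5477) + 4574 = (1/(9*140*(111 + 140)) - 5477) + 4574 = (1/(9*140*251) - 5477) + 4574 = (1/316260 - 5477) + 4574 = -1732156019/316260 + 4574 = -285582779/316260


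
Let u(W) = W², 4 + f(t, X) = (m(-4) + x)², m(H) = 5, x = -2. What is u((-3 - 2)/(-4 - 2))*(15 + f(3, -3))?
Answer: 125/9 ≈ 13.889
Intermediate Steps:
f(t, X) = 5 (f(t, X) = -4 + (5 - 2)² = -4 + 3² = -4 + 9 = 5)
u((-3 - 2)/(-4 - 2))*(15 + f(3, -3)) = ((-3 - 2)/(-4 - 2))²*(15 + 5) = (-5/(-6))²*20 = (-5*(-⅙))²*20 = (⅚)²*20 = (25/36)*20 = 125/9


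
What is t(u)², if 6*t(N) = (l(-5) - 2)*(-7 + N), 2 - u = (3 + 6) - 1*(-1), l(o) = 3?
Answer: 25/4 ≈ 6.2500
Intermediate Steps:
u = -8 (u = 2 - ((3 + 6) - 1*(-1)) = 2 - (9 + 1) = 2 - 1*10 = 2 - 10 = -8)
t(N) = -7/6 + N/6 (t(N) = ((3 - 2)*(-7 + N))/6 = (1*(-7 + N))/6 = (-7 + N)/6 = -7/6 + N/6)
t(u)² = (-7/6 + (⅙)*(-8))² = (-7/6 - 4/3)² = (-5/2)² = 25/4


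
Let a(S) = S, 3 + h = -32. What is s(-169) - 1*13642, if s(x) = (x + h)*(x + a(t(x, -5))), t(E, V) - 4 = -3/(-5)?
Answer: 99478/5 ≈ 19896.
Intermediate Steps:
t(E, V) = 23/5 (t(E, V) = 4 - 3/(-5) = 4 - 3*(-1/5) = 4 + 3/5 = 23/5)
h = -35 (h = -3 - 32 = -35)
s(x) = (-35 + x)*(23/5 + x) (s(x) = (x - 35)*(x + 23/5) = (-35 + x)*(23/5 + x))
s(-169) - 1*13642 = (-161 + (-169)**2 - 152/5*(-169)) - 1*13642 = (-161 + 28561 + 25688/5) - 13642 = 167688/5 - 13642 = 99478/5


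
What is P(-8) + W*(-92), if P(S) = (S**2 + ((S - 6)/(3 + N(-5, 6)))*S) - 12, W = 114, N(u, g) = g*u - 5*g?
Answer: -594964/57 ≈ -10438.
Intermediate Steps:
N(u, g) = -5*g + g*u
P(S) = -12 + S**2 + S*(2/19 - S/57) (P(S) = (S**2 + ((S - 6)/(3 + 6*(-5 - 5)))*S) - 12 = (S**2 + ((-6 + S)/(3 + 6*(-10)))*S) - 12 = (S**2 + ((-6 + S)/(3 - 60))*S) - 12 = (S**2 + ((-6 + S)/(-57))*S) - 12 = (S**2 + ((-6 + S)*(-1/57))*S) - 12 = (S**2 + (2/19 - S/57)*S) - 12 = (S**2 + S*(2/19 - S/57)) - 12 = -12 + S**2 + S*(2/19 - S/57))
P(-8) + W*(-92) = (-12 + (2/19)*(-8) + (56/57)*(-8)**2) + 114*(-92) = (-12 - 16/19 + (56/57)*64) - 10488 = (-12 - 16/19 + 3584/57) - 10488 = 2852/57 - 10488 = -594964/57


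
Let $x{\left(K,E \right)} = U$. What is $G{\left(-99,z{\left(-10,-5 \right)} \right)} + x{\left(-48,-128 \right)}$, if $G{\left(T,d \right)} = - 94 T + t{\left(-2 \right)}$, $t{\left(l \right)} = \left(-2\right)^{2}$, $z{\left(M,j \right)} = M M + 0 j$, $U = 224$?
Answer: $9534$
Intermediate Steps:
$x{\left(K,E \right)} = 224$
$z{\left(M,j \right)} = M^{2}$ ($z{\left(M,j \right)} = M^{2} + 0 = M^{2}$)
$t{\left(l \right)} = 4$
$G{\left(T,d \right)} = 4 - 94 T$ ($G{\left(T,d \right)} = - 94 T + 4 = 4 - 94 T$)
$G{\left(-99,z{\left(-10,-5 \right)} \right)} + x{\left(-48,-128 \right)} = \left(4 - -9306\right) + 224 = \left(4 + 9306\right) + 224 = 9310 + 224 = 9534$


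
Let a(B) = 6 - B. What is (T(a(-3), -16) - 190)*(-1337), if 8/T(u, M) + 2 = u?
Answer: 252502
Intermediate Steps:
T(u, M) = 8/(-2 + u)
(T(a(-3), -16) - 190)*(-1337) = (8/(-2 + (6 - 1*(-3))) - 190)*(-1337) = (8/(-2 + (6 + 3)) - 190)*(-1337) = (8/(-2 + 9) - 190)*(-1337) = (8/7 - 190)*(-1337) = -1322/7*(-1337) = 252502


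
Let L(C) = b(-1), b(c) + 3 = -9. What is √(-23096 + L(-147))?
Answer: 2*I*√5777 ≈ 152.01*I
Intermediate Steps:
b(c) = -12 (b(c) = -3 - 9 = -12)
L(C) = -12
√(-23096 + L(-147)) = √(-23096 - 12) = √(-23108) = 2*I*√5777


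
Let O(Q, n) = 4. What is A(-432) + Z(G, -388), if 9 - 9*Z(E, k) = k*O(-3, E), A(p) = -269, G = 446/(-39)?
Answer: -860/9 ≈ -95.556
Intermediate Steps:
G = -446/39 (G = 446*(-1/39) = -446/39 ≈ -11.436)
Z(E, k) = 1 - 4*k/9 (Z(E, k) = 1 - k*4/9 = 1 - 4*k/9)
A(-432) + Z(G, -388) = -269 + (1 - 4/9*(-388)) = -269 + (1 + 1552/9) = -269 + 1561/9 = -860/9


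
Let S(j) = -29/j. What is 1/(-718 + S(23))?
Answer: -23/16543 ≈ -0.0013903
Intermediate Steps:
1/(-718 + S(23)) = 1/(-718 - 29/23) = 1/(-16543/23) = -23/16543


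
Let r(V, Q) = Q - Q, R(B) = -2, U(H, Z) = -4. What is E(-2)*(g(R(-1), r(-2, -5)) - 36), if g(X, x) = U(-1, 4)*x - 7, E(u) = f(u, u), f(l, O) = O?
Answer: 86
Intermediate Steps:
r(V, Q) = 0
E(u) = u
g(X, x) = -7 - 4*x (g(X, x) = -4*x - 7 = -7 - 4*x)
E(-2)*(g(R(-1), r(-2, -5)) - 36) = -2*((-7 - 4*0) - 36) = -2*((-7 + 0) - 36) = -2*(-7 - 36) = -2*(-43) = 86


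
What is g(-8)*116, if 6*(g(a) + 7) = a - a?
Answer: -812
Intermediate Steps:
g(a) = -7 (g(a) = -7 + (a - a)/6 = -7 + (⅙)*0 = -7 + 0 = -7)
g(-8)*116 = -7*116 = -812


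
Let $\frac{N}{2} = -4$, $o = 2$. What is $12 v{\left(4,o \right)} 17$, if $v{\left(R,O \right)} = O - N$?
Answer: $2040$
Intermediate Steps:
$N = -8$ ($N = 2 \left(-4\right) = -8$)
$v{\left(R,O \right)} = 8 + O$ ($v{\left(R,O \right)} = O - -8 = O + 8 = 8 + O$)
$12 v{\left(4,o \right)} 17 = 12 \left(8 + 2\right) 17 = 12 \cdot 10 \cdot 17 = 120 \cdot 17 = 2040$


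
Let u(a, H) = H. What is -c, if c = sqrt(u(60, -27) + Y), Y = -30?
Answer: -I*sqrt(57) ≈ -7.5498*I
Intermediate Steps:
c = I*sqrt(57) (c = sqrt(-27 - 30) = sqrt(-57) = I*sqrt(57) ≈ 7.5498*I)
-c = -I*sqrt(57)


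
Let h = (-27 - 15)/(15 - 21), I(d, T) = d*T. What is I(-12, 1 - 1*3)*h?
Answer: 168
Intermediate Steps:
I(d, T) = T*d
h = 7 (h = -42/(-6) = -42*(-⅙) = 7)
I(-12, 1 - 1*3)*h = ((1 - 1*3)*(-12))*7 = ((1 - 3)*(-12))*7 = -2*(-12)*7 = 24*7 = 168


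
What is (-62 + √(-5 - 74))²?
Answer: (62 - I*√79)² ≈ 3765.0 - 1102.1*I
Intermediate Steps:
(-62 + √(-5 - 74))² = (-62 + √(-79))² = (-62 + I*√79)²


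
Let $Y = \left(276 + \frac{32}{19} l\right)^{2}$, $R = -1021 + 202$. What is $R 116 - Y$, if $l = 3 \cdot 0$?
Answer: $-171180$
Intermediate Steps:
$l = 0$
$R = -819$
$Y = 76176$ ($Y = \left(276 + \frac{32}{19} \cdot 0\right)^{2} = \left(276 + 0\right)^{2} = 276^{2} = 76176$)
$R 116 - Y = \left(-819\right) 116 - 76176 = -95004 - 76176 = -171180$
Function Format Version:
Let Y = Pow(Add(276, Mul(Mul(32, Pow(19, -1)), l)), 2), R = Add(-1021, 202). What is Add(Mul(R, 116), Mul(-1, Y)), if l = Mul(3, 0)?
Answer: -171180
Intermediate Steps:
l = 0
R = -819
Y = 76176 (Y = Pow(Add(276, Mul(Mul(32, Pow(19, -1)), 0)), 2) = Pow(Add(276, Mul(Mul(32, Rational(1, 19)), 0)), 2) = Pow(Add(276, Mul(Rational(32, 19), 0)), 2) = Pow(Add(276, 0), 2) = Pow(276, 2) = 76176)
Add(Mul(R, 116), Mul(-1, Y)) = Add(Mul(-819, 116), Mul(-1, 76176)) = Add(-95004, -76176) = -171180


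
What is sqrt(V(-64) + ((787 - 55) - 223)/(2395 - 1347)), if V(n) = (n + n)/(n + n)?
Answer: 3*sqrt(45326)/524 ≈ 1.2189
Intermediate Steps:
V(n) = 1 (V(n) = (2*n)/((2*n)) = (2*n)*(1/(2*n)) = 1)
sqrt(V(-64) + ((787 - 55) - 223)/(2395 - 1347)) = sqrt(1 + ((787 - 55) - 223)/(2395 - 1347)) = sqrt(1 + (732 - 223)/1048) = sqrt(1 + 509*(1/1048)) = sqrt(1 + 509/1048) = sqrt(1557/1048) = 3*sqrt(45326)/524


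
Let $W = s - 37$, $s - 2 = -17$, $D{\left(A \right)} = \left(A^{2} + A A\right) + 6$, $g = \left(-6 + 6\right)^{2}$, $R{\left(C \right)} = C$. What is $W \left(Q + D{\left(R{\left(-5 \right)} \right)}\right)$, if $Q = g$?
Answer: $-2912$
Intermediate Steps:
$g = 0$ ($g = 0^{2} = 0$)
$D{\left(A \right)} = 6 + 2 A^{2}$ ($D{\left(A \right)} = \left(A^{2} + A^{2}\right) + 6 = 2 A^{2} + 6 = 6 + 2 A^{2}$)
$s = -15$ ($s = 2 - 17 = -15$)
$Q = 0$
$W = -52$ ($W = -15 - 37 = -52$)
$W \left(Q + D{\left(R{\left(-5 \right)} \right)}\right) = - 52 \left(0 + \left(6 + 2 \left(-5\right)^{2}\right)\right) = - 52 \left(0 + \left(6 + 2 \cdot 25\right)\right) = - 52 \left(0 + \left(6 + 50\right)\right) = - 52 \left(0 + 56\right) = \left(-52\right) 56 = -2912$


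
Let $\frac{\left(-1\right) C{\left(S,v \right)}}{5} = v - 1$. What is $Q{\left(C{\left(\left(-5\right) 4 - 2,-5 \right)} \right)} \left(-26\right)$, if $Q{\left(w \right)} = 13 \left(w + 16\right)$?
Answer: $-15548$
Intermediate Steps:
$C{\left(S,v \right)} = 5 - 5 v$ ($C{\left(S,v \right)} = - 5 \left(v - 1\right) = - 5 \left(-1 + v\right) = 5 - 5 v$)
$Q{\left(w \right)} = 208 + 13 w$ ($Q{\left(w \right)} = 13 \left(16 + w\right) = 208 + 13 w$)
$Q{\left(C{\left(\left(-5\right) 4 - 2,-5 \right)} \right)} \left(-26\right) = \left(208 + 13 \left(5 - -25\right)\right) \left(-26\right) = \left(208 + 13 \left(5 + 25\right)\right) \left(-26\right) = \left(208 + 13 \cdot 30\right) \left(-26\right) = \left(208 + 390\right) \left(-26\right) = 598 \left(-26\right) = -15548$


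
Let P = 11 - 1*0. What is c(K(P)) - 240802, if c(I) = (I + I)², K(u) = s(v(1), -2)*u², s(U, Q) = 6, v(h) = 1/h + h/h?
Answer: 1867502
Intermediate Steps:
P = 11 (P = 11 + 0 = 11)
v(h) = 1 + 1/h (v(h) = 1/h + 1 = 1 + 1/h)
K(u) = 6*u²
c(I) = 4*I² (c(I) = (2*I)² = 4*I²)
c(K(P)) - 240802 = 4*(6*11²)² - 240802 = 4*(6*121)² - 240802 = 4*726² - 240802 = 4*527076 - 240802 = 2108304 - 240802 = 1867502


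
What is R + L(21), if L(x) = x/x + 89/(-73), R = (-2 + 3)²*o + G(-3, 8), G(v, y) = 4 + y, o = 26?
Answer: 2758/73 ≈ 37.781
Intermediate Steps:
R = 38 (R = (-2 + 3)²*26 + (4 + 8) = 1²*26 + 12 = 1*26 + 12 = 26 + 12 = 38)
L(x) = -16/73 (L(x) = 1 + 89*(-1/73) = 1 - 89/73 = -16/73)
R + L(21) = 38 - 16/73 = 2758/73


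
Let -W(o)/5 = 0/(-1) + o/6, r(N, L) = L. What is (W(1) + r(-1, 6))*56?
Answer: 868/3 ≈ 289.33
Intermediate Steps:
W(o) = -5*o/6 (W(o) = -5*(0/(-1) + o/6) = -5*(0*(-1) + o*(⅙)) = -5*(0 + o/6) = -5*o/6)
(W(1) + r(-1, 6))*56 = (-⅚*1 + 6)*56 = (-⅚ + 6)*56 = (31/6)*56 = 868/3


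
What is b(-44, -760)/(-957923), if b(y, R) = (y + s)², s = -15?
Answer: -3481/957923 ≈ -0.0036339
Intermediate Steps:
b(y, R) = (-15 + y)² (b(y, R) = (y - 15)² = (-15 + y)²)
b(-44, -760)/(-957923) = (-15 - 44)²/(-957923) = (-59)²*(-1/957923) = 3481*(-1/957923) = -3481/957923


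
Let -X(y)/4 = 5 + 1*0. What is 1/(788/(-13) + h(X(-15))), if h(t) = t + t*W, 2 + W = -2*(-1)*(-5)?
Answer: 13/2072 ≈ 0.0062741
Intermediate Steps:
X(y) = -20 (X(y) = -4*(5 + 1*0) = -4*(5 + 0) = -4*5 = -20)
W = -12 (W = -2 - 2*(-1)*(-5) = -2 + 2*(-5) = -2 - 10 = -12)
h(t) = -11*t (h(t) = t + t*(-12) = t - 12*t = -11*t)
1/(788/(-13) + h(X(-15))) = 1/(788/(-13) - 11*(-20)) = 1/(-1/13*788 + 220) = 1/(-788/13 + 220) = 1/(2072/13) = 13/2072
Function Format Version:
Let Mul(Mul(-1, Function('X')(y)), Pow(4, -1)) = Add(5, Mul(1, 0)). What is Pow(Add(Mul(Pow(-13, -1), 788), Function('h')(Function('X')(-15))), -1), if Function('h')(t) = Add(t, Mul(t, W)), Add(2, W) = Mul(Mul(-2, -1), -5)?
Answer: Rational(13, 2072) ≈ 0.0062741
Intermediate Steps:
Function('X')(y) = -20 (Function('X')(y) = Mul(-4, Add(5, Mul(1, 0))) = Mul(-4, Add(5, 0)) = Mul(-4, 5) = -20)
W = -12 (W = Add(-2, Mul(Mul(-2, -1), -5)) = Add(-2, Mul(2, -5)) = Add(-2, -10) = -12)
Function('h')(t) = Mul(-11, t) (Function('h')(t) = Add(t, Mul(t, -12)) = Add(t, Mul(-12, t)) = Mul(-11, t))
Pow(Add(Mul(Pow(-13, -1), 788), Function('h')(Function('X')(-15))), -1) = Pow(Add(Mul(Pow(-13, -1), 788), Mul(-11, -20)), -1) = Pow(Add(Mul(Rational(-1, 13), 788), 220), -1) = Pow(Add(Rational(-788, 13), 220), -1) = Pow(Rational(2072, 13), -1) = Rational(13, 2072)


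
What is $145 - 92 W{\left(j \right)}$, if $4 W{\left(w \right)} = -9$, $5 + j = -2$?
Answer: $352$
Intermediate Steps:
$j = -7$ ($j = -5 - 2 = -7$)
$W{\left(w \right)} = - \frac{9}{4}$ ($W{\left(w \right)} = \frac{1}{4} \left(-9\right) = - \frac{9}{4}$)
$145 - 92 W{\left(j \right)} = 145 - -207 = 145 + 207 = 352$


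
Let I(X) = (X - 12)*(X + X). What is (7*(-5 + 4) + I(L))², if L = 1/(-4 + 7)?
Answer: 17689/81 ≈ 218.38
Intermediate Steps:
L = ⅓ (L = 1/3 = ⅓ ≈ 0.33333)
I(X) = 2*X*(-12 + X) (I(X) = (-12 + X)*(2*X) = 2*X*(-12 + X))
(7*(-5 + 4) + I(L))² = (7*(-5 + 4) + 2*(⅓)*(-12 + ⅓))² = (7*(-1) + 2*(⅓)*(-35/3))² = (-7 - 70/9)² = (-133/9)² = 17689/81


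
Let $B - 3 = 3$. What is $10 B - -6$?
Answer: $66$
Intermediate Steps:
$B = 6$ ($B = 3 + 3 = 6$)
$10 B - -6 = 10 \cdot 6 - -6 = 60 + 6 = 66$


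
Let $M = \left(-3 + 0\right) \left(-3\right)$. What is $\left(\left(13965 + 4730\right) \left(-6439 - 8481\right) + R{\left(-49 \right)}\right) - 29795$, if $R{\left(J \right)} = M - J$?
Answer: $-278959137$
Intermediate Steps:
$M = 9$ ($M = \left(-3\right) \left(-3\right) = 9$)
$R{\left(J \right)} = 9 - J$
$\left(\left(13965 + 4730\right) \left(-6439 - 8481\right) + R{\left(-49 \right)}\right) - 29795 = \left(\left(13965 + 4730\right) \left(-6439 - 8481\right) + \left(9 - -49\right)\right) - 29795 = \left(18695 \left(-14920\right) + \left(9 + 49\right)\right) - 29795 = \left(-278929400 + 58\right) - 29795 = -278929342 - 29795 = -278959137$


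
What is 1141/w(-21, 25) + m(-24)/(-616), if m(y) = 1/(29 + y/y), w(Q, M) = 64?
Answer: 1317851/73920 ≈ 17.828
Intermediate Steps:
m(y) = 1/30 (m(y) = 1/(29 + 1) = 1/30)
1141/w(-21, 25) + m(-24)/(-616) = 1141/64 + (1/30)/(-616) = 1141*(1/64) + (1/30)*(-1/616) = 1141/64 - 1/18480 = 1317851/73920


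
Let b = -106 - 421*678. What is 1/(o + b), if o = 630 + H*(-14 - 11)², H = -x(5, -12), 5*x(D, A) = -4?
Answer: -1/284414 ≈ -3.5160e-6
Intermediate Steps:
b = -285544 (b = -106 - 285438 = -285544)
x(D, A) = -⅘ (x(D, A) = (⅕)*(-4) = -⅘)
H = ⅘ (H = -1*(-⅘) = ⅘ ≈ 0.80000)
o = 1130 (o = 630 + 4*(-14 - 11)²/5 = 630 + (⅘)*(-25)² = 630 + (⅘)*625 = 630 + 500 = 1130)
1/(o + b) = 1/(1130 - 285544) = 1/(-284414) = -1/284414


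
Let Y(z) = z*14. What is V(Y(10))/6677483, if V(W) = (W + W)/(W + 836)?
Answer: 35/814652926 ≈ 4.2963e-8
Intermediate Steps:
Y(z) = 14*z
V(W) = 2*W/(836 + W) (V(W) = (2*W)/(836 + W) = 2*W/(836 + W))
V(Y(10))/6677483 = (2*(14*10)/(836 + 14*10))/6677483 = (2*140/(836 + 140))*(1/6677483) = (2*140/976)*(1/6677483) = (2*140*(1/976))*(1/6677483) = (35/122)*(1/6677483) = 35/814652926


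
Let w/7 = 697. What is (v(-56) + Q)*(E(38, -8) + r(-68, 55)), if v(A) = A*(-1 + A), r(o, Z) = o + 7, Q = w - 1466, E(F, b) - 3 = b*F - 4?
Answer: -2417430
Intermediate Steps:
w = 4879 (w = 7*697 = 4879)
E(F, b) = -1 + F*b (E(F, b) = 3 + (b*F - 4) = 3 + (F*b - 4) = 3 + (-4 + F*b) = -1 + F*b)
Q = 3413 (Q = 4879 - 1466 = 3413)
r(o, Z) = 7 + o
(v(-56) + Q)*(E(38, -8) + r(-68, 55)) = (-56*(-1 - 56) + 3413)*((-1 + 38*(-8)) + (7 - 68)) = (-56*(-57) + 3413)*((-1 - 304) - 61) = (3192 + 3413)*(-305 - 61) = 6605*(-366) = -2417430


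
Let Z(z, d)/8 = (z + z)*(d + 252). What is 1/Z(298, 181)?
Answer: 1/2064544 ≈ 4.8437e-7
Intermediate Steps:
Z(z, d) = 16*z*(252 + d) (Z(z, d) = 8*((z + z)*(d + 252)) = 8*((2*z)*(252 + d)) = 8*(2*z*(252 + d)) = 16*z*(252 + d))
1/Z(298, 181) = 1/(16*298*(252 + 181)) = 1/(16*298*433) = 1/2064544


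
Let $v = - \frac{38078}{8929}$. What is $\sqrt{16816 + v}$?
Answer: $\frac{\sqrt{1340349922994}}{8929} \approx 129.66$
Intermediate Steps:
$v = - \frac{38078}{8929}$ ($v = \left(-38078\right) \frac{1}{8929} = - \frac{38078}{8929} \approx -4.2645$)
$\sqrt{16816 + v} = \sqrt{16816 - \frac{38078}{8929}} = \sqrt{\frac{150111986}{8929}} = \frac{\sqrt{1340349922994}}{8929}$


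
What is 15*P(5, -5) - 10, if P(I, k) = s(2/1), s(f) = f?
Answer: 20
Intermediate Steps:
P(I, k) = 2 (P(I, k) = 2/1 = 2*1 = 2)
15*P(5, -5) - 10 = 15*2 - 10 = 30 - 10 = 20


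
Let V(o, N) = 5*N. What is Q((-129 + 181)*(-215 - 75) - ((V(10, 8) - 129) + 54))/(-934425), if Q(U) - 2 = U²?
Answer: -226352027/934425 ≈ -242.24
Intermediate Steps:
Q(U) = 2 + U²
Q((-129 + 181)*(-215 - 75) - ((V(10, 8) - 129) + 54))/(-934425) = (2 + ((-129 + 181)*(-215 - 75) - ((5*8 - 129) + 54))²)/(-934425) = (2 + (52*(-290) - ((40 - 129) + 54))²)*(-1/934425) = (2 + (-15080 - (-89 + 54))²)*(-1/934425) = (2 + (-15080 - 1*(-35))²)*(-1/934425) = (2 + (-15080 + 35)²)*(-1/934425) = (2 + (-15045)²)*(-1/934425) = (2 + 226352025)*(-1/934425) = 226352027*(-1/934425) = -226352027/934425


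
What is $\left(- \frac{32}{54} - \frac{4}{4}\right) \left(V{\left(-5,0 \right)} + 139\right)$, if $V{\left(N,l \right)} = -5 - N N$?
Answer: $- \frac{4687}{27} \approx -173.59$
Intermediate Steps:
$V{\left(N,l \right)} = -5 - N^{2}$
$\left(- \frac{32}{54} - \frac{4}{4}\right) \left(V{\left(-5,0 \right)} + 139\right) = \left(- \frac{32}{54} - \frac{4}{4}\right) \left(\left(-5 - \left(-5\right)^{2}\right) + 139\right) = \left(\left(-32\right) \frac{1}{54} - 1\right) \left(\left(-5 - 25\right) + 139\right) = \left(- \frac{16}{27} - 1\right) \left(\left(-5 - 25\right) + 139\right) = - \frac{43 \left(-30 + 139\right)}{27} = \left(- \frac{43}{27}\right) 109 = - \frac{4687}{27}$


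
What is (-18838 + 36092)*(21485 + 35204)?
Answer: 978112006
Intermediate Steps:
(-18838 + 36092)*(21485 + 35204) = 17254*56689 = 978112006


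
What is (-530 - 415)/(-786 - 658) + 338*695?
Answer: 339210985/1444 ≈ 2.3491e+5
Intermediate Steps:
(-530 - 415)/(-786 - 658) + 338*695 = -945/(-1444) + 234910 = -945*(-1/1444) + 234910 = 945/1444 + 234910 = 339210985/1444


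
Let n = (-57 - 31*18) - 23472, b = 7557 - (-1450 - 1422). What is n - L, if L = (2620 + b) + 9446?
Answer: -46582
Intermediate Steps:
b = 10429 (b = 7557 - 1*(-2872) = 7557 + 2872 = 10429)
n = -24087 (n = (-57 - 558) - 23472 = -615 - 23472 = -24087)
L = 22495 (L = (2620 + 10429) + 9446 = 13049 + 9446 = 22495)
n - L = -24087 - 1*22495 = -24087 - 22495 = -46582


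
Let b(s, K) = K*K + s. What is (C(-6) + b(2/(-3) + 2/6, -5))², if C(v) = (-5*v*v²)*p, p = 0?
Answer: 5476/9 ≈ 608.44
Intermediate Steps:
C(v) = 0 (C(v) = -5*v*v²*0 = -5*v³*0 = 0)
b(s, K) = s + K² (b(s, K) = K² + s = s + K²)
(C(-6) + b(2/(-3) + 2/6, -5))² = (0 + ((2/(-3) + 2/6) + (-5)²))² = (0 + ((2*(-⅓) + 2*(⅙)) + 25))² = (0 + ((-⅔ + ⅓) + 25))² = (0 + (-⅓ + 25))² = (0 + 74/3)² = (74/3)² = 5476/9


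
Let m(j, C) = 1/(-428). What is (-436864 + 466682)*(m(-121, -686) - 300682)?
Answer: -1918667492373/214 ≈ -8.9657e+9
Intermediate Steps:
m(j, C) = -1/428
(-436864 + 466682)*(m(-121, -686) - 300682) = (-436864 + 466682)*(-1/428 - 300682) = 29818*(-128691897/428) = -1918667492373/214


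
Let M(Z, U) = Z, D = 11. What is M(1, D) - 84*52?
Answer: -4367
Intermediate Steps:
M(1, D) - 84*52 = 1 - 84*52 = 1 - 4368 = -4367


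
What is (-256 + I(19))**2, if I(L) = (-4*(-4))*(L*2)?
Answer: 123904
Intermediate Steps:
I(L) = 32*L (I(L) = 16*(2*L) = 32*L)
(-256 + I(19))**2 = (-256 + 32*19)**2 = (-256 + 608)**2 = 352**2 = 123904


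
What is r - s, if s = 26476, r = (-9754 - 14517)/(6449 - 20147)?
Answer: -362643977/13698 ≈ -26474.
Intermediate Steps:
r = 24271/13698 (r = -24271/(-13698) = -24271*(-1/13698) = 24271/13698 ≈ 1.7719)
r - s = 24271/13698 - 1*26476 = 24271/13698 - 26476 = -362643977/13698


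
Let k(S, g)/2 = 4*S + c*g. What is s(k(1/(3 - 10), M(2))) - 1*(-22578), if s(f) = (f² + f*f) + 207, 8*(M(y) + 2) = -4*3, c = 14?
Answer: 2079737/49 ≈ 42444.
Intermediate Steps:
M(y) = -7/2 (M(y) = -2 + (-4*3)/8 = -2 + (⅛)*(-12) = -2 - 3/2 = -7/2)
k(S, g) = 8*S + 28*g (k(S, g) = 2*(4*S + 14*g) = 8*S + 28*g)
s(f) = 207 + 2*f² (s(f) = (f² + f²) + 207 = 2*f² + 207 = 207 + 2*f²)
s(k(1/(3 - 10), M(2))) - 1*(-22578) = (207 + 2*(8/(3 - 10) + 28*(-7/2))²) - 1*(-22578) = (207 + 2*(8/(-7) - 98)²) + 22578 = (207 + 2*(8*(-⅐) - 98)²) + 22578 = (207 + 2*(-8/7 - 98)²) + 22578 = (207 + 2*(-694/7)²) + 22578 = (207 + 2*(481636/49)) + 22578 = (207 + 963272/49) + 22578 = 973415/49 + 22578 = 2079737/49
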